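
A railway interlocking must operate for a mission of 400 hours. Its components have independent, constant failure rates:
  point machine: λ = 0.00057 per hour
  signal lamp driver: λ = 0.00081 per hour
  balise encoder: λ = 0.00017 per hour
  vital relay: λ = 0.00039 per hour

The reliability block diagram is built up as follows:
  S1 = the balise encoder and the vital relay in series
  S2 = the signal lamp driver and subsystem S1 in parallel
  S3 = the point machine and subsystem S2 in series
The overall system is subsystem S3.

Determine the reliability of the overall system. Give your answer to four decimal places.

R(point machine) = exp(−0.00057 × 400) = 0.796124
R(signal lamp driver) = exp(−0.00081 × 400) = 0.723250
R(balise encoder) = exp(−0.00017 × 400) = 0.934260
R(vital relay) = exp(−0.00039 × 400) = 0.855559
Series (balise encoder and vital relay): 0.934260 × 0.855559 = 0.799315
Parallel (signal lamp driver and [0.799315]): 1 − (1 − 0.723250)(1 − 0.799315) = 0.944460
Series (point machine and [0.944460]): 0.796124 × 0.944460 = 0.7519

0.7519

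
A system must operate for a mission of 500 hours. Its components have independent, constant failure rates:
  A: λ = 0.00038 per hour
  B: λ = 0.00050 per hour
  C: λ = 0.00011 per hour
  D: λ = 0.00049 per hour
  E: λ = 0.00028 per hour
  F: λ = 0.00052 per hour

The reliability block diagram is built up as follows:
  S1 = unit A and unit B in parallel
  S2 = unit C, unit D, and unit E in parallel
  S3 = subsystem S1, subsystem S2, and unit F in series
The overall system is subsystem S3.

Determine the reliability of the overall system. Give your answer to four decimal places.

R(A) = exp(−0.00038 × 500) = 0.826959
R(B) = exp(−0.00050 × 500) = 0.778801
R(C) = exp(−0.00011 × 500) = 0.946485
R(D) = exp(−0.00049 × 500) = 0.782705
R(E) = exp(−0.00028 × 500) = 0.869358
R(F) = exp(−0.00052 × 500) = 0.771052
Parallel (A and B): 1 − (1 − 0.826959)(1 − 0.778801) = 0.961724
Parallel (C, D, and E): 1 − (1 − 0.946485)(1 − 0.782705)(1 − 0.869358) = 0.998481
Series ([0.961724], [0.998481], and F): 0.961724 × 0.998481 × 0.771052 = 0.7404

0.7404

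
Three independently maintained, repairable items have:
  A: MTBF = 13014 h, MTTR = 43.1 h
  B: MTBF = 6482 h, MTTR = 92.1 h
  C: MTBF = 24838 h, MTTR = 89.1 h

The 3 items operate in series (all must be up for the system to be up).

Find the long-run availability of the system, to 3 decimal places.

A(A) = MTBF/(MTBF+MTTR) = 13014/(13014+43.1) = 0.996699
A(B) = MTBF/(MTBF+MTTR) = 6482/(6482+92.1) = 0.985990
A(C) = MTBF/(MTBF+MTTR) = 24838/(24838+89.1) = 0.996426
Series availability: 0.996699 × 0.985990 × 0.996426 = 0.979

0.979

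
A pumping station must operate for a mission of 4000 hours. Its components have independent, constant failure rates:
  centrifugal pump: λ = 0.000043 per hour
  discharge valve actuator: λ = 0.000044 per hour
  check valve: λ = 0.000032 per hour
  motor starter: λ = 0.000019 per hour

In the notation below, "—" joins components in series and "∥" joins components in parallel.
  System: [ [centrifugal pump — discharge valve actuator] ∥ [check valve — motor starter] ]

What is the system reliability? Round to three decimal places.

R(centrifugal pump) = exp(−0.000043 × 4000) = 0.84198
R(discharge valve actuator) = exp(−0.000044 × 4000) = 0.83862
R(check valve) = exp(−0.000032 × 4000) = 0.87985
R(motor starter) = exp(−0.000019 × 4000) = 0.92682
Series (centrifugal pump and discharge valve actuator): 0.84198 × 0.83862 = 0.70610
Series (check valve and motor starter): 0.87985 × 0.92682 = 0.81546
Parallel ([0.70610] and [0.81546]): 1 − (1 − 0.70610)(1 − 0.81546) = 0.946

0.946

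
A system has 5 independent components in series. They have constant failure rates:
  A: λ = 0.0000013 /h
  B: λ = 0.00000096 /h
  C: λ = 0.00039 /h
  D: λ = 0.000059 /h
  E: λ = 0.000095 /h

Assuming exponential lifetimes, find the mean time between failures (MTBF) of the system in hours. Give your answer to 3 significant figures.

1830

Series of exponential components: λ_sys = Σ λ_i
λ_sys = 0.0000013 + 0.00000096 + 0.00039 + 0.000059 + 0.000095 = 5.4626e-04 /h
MTBF = 1 / λ_sys = 1830 h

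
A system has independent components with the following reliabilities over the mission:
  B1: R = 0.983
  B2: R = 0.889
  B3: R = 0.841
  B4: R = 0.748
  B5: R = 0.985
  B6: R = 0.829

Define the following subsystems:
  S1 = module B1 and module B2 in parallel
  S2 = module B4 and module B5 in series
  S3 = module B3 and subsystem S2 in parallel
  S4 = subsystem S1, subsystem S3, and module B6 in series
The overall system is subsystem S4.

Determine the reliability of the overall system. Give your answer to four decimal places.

Parallel (B1 and B2): 1 − (1 − 0.983000)(1 − 0.889000) = 0.998113
Series (B4 and B5): 0.748000 × 0.985000 = 0.736780
Parallel (B3 and [0.736780]): 1 − (1 − 0.841000)(1 − 0.736780) = 0.958148
Series ([0.998113], [0.958148], and B6): 0.998113 × 0.958148 × 0.829000 = 0.7928

0.7928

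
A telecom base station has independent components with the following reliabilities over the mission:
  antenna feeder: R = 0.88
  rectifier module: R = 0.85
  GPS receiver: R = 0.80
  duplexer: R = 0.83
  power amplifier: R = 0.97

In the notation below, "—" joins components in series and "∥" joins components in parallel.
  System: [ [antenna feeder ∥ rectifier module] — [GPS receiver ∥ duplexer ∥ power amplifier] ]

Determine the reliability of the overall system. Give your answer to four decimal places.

0.9810

Parallel (antenna feeder and rectifier module): 1 − (1 − 0.880000)(1 − 0.850000) = 0.982000
Parallel (GPS receiver, duplexer, and power amplifier): 1 − (1 − 0.800000)(1 − 0.830000)(1 − 0.970000) = 0.998980
Series ([0.982000] and [0.998980]): 0.982000 × 0.998980 = 0.9810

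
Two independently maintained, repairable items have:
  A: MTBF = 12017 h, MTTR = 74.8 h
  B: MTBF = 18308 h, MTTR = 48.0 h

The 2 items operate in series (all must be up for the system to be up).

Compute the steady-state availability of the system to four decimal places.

0.9912

A(A) = MTBF/(MTBF+MTTR) = 12017/(12017+74.8) = 0.993814
A(B) = MTBF/(MTBF+MTTR) = 18308/(18308+48.0) = 0.997385
Series availability: 0.993814 × 0.997385 = 0.9912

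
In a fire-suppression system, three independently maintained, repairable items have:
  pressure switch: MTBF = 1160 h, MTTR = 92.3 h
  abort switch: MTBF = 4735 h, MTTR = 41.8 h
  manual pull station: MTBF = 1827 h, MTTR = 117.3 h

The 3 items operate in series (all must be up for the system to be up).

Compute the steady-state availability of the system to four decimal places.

0.8628

A(pressure switch) = MTBF/(MTBF+MTTR) = 1160/(1160+92.3) = 0.926296
A(abort switch) = MTBF/(MTBF+MTTR) = 4735/(4735+41.8) = 0.991249
A(manual pull station) = MTBF/(MTBF+MTTR) = 1827/(1827+117.3) = 0.939670
Series availability: 0.926296 × 0.991249 × 0.939670 = 0.8628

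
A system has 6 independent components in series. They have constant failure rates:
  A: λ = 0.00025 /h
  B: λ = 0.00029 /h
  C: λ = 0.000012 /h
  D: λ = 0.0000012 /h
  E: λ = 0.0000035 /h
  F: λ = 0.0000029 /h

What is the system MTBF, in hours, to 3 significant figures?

Series of exponential components: λ_sys = Σ λ_i
λ_sys = 0.00025 + 0.00029 + 0.000012 + 0.0000012 + 0.0000035 + 0.0000029 = 5.5960e-04 /h
MTBF = 1 / λ_sys = 1790 h

1790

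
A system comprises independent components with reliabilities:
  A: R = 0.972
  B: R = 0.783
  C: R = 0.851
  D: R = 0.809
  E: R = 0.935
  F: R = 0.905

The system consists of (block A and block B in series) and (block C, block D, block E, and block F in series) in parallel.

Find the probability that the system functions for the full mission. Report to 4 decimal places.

0.9003

Series (A and B): 0.972000 × 0.783000 = 0.761076
Series (C, D, E, and F): 0.851000 × 0.809000 × 0.935000 × 0.905000 = 0.582557
Parallel ([0.761076] and [0.582557]): 1 − (1 − 0.761076)(1 − 0.582557) = 0.9003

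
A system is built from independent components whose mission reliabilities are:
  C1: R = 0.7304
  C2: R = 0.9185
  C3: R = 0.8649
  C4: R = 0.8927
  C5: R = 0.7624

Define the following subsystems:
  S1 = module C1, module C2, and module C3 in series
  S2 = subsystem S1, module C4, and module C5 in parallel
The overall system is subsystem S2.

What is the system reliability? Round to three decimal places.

0.989

Series (C1, C2, and C3): 0.73040 × 0.91850 × 0.86490 = 0.58024
Parallel ([0.58024], C4, and C5): 1 − (1 − 0.58024)(1 − 0.89270)(1 − 0.76240) = 0.989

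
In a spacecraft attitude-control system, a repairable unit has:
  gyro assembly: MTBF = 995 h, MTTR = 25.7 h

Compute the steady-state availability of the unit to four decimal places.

0.9748

A(gyro assembly) = MTBF/(MTBF+MTTR) = 995/(995+25.7) = 0.9748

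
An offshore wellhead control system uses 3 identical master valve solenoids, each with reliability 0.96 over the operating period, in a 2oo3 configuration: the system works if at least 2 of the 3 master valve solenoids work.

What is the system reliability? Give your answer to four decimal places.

R = Σ_{i=2}^{3} C(3,i) p^i (1−p)^{3−i} with p = 0.96
C(3,2)·0.96^2·0.04^1 = 0.110592
C(3,3)·0.96^3·0.04^0 = 0.884736
Sum = 0.9953

0.9953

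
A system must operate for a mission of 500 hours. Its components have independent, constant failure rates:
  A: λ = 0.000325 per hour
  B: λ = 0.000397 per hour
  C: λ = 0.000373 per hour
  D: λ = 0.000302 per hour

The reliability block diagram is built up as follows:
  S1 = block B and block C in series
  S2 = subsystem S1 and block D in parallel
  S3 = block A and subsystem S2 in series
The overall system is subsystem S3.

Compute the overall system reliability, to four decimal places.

R(A) = exp(−0.000325 × 500) = 0.850016
R(B) = exp(−0.000397 × 500) = 0.819960
R(C) = exp(−0.000373 × 500) = 0.829859
R(D) = exp(−0.000302 × 500) = 0.859848
Series (B and C): 0.819960 × 0.829859 = 0.680451
Parallel ([0.680451] and D): 1 − (1 − 0.680451)(1 − 0.859848) = 0.955215
Series (A and [0.955215]): 0.850016 × 0.955215 = 0.8119

0.8119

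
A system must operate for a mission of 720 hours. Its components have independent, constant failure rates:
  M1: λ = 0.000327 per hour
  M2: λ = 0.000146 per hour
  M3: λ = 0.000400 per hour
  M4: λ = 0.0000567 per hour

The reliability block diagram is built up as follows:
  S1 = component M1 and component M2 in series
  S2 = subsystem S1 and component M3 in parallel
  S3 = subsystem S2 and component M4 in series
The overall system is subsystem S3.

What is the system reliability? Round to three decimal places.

0.891

R(M1) = exp(−0.000327 × 720) = 0.79022
R(M2) = exp(−0.000146 × 720) = 0.90022
R(M3) = exp(−0.000400 × 720) = 0.74976
R(M4) = exp(−0.0000567 × 720) = 0.96000
Series (M1 and M2): 0.79022 × 0.90022 = 0.71137
Parallel ([0.71137] and M3): 1 − (1 − 0.71137)(1 − 0.74976) = 0.92777
Series ([0.92777] and M4): 0.92777 × 0.96000 = 0.891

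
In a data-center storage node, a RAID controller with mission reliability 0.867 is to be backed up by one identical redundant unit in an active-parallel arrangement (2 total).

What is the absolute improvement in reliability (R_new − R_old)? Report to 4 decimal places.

0.1153

R_before = 0.867
R_after = 1 − (1 − 0.867)^2 = 0.9823
ΔR = 0.9823 − 0.867 = 0.1153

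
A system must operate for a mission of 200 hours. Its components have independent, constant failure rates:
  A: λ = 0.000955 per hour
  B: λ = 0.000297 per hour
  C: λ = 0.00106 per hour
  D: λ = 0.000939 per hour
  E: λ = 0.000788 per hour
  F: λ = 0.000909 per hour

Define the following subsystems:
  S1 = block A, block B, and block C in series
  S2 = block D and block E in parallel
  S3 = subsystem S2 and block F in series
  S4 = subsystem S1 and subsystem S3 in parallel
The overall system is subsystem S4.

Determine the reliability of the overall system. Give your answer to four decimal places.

R(A) = exp(−0.000955 × 200) = 0.826133
R(B) = exp(−0.000297 × 200) = 0.942330
R(C) = exp(−0.00106 × 200) = 0.808965
R(D) = exp(−0.000939 × 200) = 0.828780
R(E) = exp(−0.000788 × 200) = 0.854191
R(F) = exp(−0.000909 × 200) = 0.833768
Series (A, B, and C): 0.826133 × 0.942330 × 0.808965 = 0.629771
Parallel (D and E): 1 − (1 − 0.828780)(1 − 0.854191) = 0.975035
Series ([0.975035] and F): 0.975035 × 0.833768 = 0.812953
Parallel ([0.629771] and [0.812953]): 1 − (1 − 0.629771)(1 − 0.812953) = 0.9307

0.9307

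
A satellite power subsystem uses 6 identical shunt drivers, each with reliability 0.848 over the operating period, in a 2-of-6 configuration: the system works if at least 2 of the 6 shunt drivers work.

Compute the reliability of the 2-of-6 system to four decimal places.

0.9996

R = Σ_{i=2}^{6} C(6,i) p^i (1−p)^{6−i} with p = 0.848
C(6,2)·0.848^2·0.152^4 = 0.005758
C(6,3)·0.848^3·0.152^3 = 0.042830
C(6,4)·0.848^4·0.152^2 = 0.179210
C(6,5)·0.848^5·0.152^1 = 0.399921
C(6,6)·0.848^6·0.152^0 = 0.371856
Sum = 0.9996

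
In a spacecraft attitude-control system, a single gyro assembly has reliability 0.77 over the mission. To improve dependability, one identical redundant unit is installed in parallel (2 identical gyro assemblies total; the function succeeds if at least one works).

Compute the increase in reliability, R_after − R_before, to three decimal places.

0.177

R_before = 0.77
R_after = 1 − (1 − 0.77)^2 = 0.947
ΔR = 0.947 − 0.77 = 0.177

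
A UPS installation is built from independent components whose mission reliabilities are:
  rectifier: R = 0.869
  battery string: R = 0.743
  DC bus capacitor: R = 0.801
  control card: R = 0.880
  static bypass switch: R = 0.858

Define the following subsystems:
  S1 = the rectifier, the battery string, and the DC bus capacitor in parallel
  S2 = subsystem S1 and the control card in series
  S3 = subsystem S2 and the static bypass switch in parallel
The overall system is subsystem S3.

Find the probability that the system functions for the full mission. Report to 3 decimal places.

Parallel (rectifier, battery string, and DC bus capacitor): 1 − (1 − 0.86900)(1 − 0.74300)(1 − 0.80100) = 0.99330
Series ([0.99330] and control card): 0.99330 × 0.88000 = 0.87410
Parallel ([0.87410] and static bypass switch): 1 − (1 − 0.87410)(1 − 0.85800) = 0.982

0.982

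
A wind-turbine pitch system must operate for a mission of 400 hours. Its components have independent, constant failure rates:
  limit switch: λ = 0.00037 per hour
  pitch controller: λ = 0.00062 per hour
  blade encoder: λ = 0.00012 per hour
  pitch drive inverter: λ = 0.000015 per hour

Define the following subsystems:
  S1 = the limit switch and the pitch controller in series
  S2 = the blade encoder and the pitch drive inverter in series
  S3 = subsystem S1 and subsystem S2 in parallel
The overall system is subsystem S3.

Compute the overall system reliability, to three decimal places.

R(limit switch) = exp(−0.00037 × 400) = 0.86243
R(pitch controller) = exp(−0.00062 × 400) = 0.78036
R(blade encoder) = exp(−0.00012 × 400) = 0.95313
R(pitch drive inverter) = exp(−0.000015 × 400) = 0.99402
Series (limit switch and pitch controller): 0.86243 × 0.78036 = 0.67301
Series (blade encoder and pitch drive inverter): 0.95313 × 0.99402 = 0.94743
Parallel ([0.67301] and [0.94743]): 1 − (1 − 0.67301)(1 − 0.94743) = 0.983

0.983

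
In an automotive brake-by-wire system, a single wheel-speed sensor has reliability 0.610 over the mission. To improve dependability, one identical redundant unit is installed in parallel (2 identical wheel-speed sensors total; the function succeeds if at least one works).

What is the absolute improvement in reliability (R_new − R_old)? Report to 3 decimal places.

0.238

R_before = 0.610
R_after = 1 − (1 − 0.610)^2 = 0.848
ΔR = 0.848 − 0.610 = 0.238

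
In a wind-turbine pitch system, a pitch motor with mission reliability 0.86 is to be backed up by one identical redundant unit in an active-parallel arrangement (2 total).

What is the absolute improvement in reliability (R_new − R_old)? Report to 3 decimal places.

0.120

R_before = 0.86
R_after = 1 − (1 − 0.86)^2 = 0.980
ΔR = 0.980 − 0.86 = 0.120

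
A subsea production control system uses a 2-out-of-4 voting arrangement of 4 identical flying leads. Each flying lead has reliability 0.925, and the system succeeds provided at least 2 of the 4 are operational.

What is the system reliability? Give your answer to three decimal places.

R = Σ_{i=2}^{4} C(4,i) p^i (1−p)^{4−i} with p = 0.925
C(4,2)·0.925^2·0.075^2 = 0.02888
C(4,3)·0.925^3·0.075^1 = 0.23744
C(4,4)·0.925^4·0.075^0 = 0.73209
Sum = 0.998

0.998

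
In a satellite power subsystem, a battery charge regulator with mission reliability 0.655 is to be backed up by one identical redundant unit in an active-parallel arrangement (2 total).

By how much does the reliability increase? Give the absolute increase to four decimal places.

0.2260

R_before = 0.655
R_after = 1 − (1 − 0.655)^2 = 0.8810
ΔR = 0.8810 − 0.655 = 0.2260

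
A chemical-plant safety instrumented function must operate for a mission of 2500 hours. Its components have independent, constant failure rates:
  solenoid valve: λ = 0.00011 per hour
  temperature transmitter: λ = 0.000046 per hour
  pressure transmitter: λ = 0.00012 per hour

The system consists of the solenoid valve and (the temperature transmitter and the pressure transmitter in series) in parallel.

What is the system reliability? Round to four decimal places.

0.9183

R(solenoid valve) = exp(−0.00011 × 2500) = 0.759572
R(temperature transmitter) = exp(−0.000046 × 2500) = 0.891366
R(pressure transmitter) = exp(−0.00012 × 2500) = 0.740818
Series (temperature transmitter and pressure transmitter): 0.891366 × 0.740818 = 0.660340
Parallel (solenoid valve and [0.660340]): 1 − (1 − 0.759572)(1 − 0.660340) = 0.9183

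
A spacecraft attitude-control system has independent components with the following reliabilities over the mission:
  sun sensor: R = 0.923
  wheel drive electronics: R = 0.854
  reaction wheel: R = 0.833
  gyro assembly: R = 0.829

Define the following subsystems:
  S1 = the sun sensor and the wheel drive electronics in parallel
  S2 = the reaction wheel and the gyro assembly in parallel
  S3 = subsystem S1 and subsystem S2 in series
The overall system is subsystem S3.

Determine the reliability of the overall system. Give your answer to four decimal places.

0.9605

Parallel (sun sensor and wheel drive electronics): 1 − (1 − 0.923000)(1 − 0.854000) = 0.988758
Parallel (reaction wheel and gyro assembly): 1 − (1 − 0.833000)(1 − 0.829000) = 0.971443
Series ([0.988758] and [0.971443]): 0.988758 × 0.971443 = 0.9605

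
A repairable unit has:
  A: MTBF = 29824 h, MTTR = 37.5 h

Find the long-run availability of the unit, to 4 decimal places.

0.9987

A(A) = MTBF/(MTBF+MTTR) = 29824/(29824+37.5) = 0.9987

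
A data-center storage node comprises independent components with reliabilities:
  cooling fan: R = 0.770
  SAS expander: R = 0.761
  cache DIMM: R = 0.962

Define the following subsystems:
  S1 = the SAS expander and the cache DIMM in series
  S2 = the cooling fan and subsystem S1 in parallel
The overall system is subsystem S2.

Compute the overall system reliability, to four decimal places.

Series (SAS expander and cache DIMM): 0.761000 × 0.962000 = 0.732082
Parallel (cooling fan and [0.732082]): 1 − (1 − 0.770000)(1 − 0.732082) = 0.9384

0.9384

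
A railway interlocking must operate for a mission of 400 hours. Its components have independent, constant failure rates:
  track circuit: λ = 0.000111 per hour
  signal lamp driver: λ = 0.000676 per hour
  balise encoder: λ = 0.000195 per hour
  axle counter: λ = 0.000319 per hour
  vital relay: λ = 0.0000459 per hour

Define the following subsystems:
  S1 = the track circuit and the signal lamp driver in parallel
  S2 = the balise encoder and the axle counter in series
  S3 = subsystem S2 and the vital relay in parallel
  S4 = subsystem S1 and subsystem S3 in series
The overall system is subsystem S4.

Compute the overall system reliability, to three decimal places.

0.986

R(track circuit) = exp(−0.000111 × 400) = 0.95657
R(signal lamp driver) = exp(−0.000676 × 400) = 0.76307
R(balise encoder) = exp(−0.000195 × 400) = 0.92496
R(axle counter) = exp(−0.000319 × 400) = 0.88021
R(vital relay) = exp(−0.0000459 × 400) = 0.98181
Parallel (track circuit and signal lamp driver): 1 − (1 − 0.95657)(1 − 0.76307) = 0.98971
Series (balise encoder and axle counter): 0.92496 × 0.88021 = 0.81416
Parallel ([0.81416] and vital relay): 1 − (1 − 0.81416)(1 − 0.98181) = 0.99662
Series ([0.98971] and [0.99662]): 0.98971 × 0.99662 = 0.986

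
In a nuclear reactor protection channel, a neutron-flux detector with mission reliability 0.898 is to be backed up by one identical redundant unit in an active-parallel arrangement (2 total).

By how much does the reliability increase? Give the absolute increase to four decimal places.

R_before = 0.898
R_after = 1 − (1 − 0.898)^2 = 0.9896
ΔR = 0.9896 − 0.898 = 0.0916

0.0916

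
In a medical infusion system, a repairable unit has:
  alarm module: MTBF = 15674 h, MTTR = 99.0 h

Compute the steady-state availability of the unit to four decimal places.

0.9937

A(alarm module) = MTBF/(MTBF+MTTR) = 15674/(15674+99.0) = 0.9937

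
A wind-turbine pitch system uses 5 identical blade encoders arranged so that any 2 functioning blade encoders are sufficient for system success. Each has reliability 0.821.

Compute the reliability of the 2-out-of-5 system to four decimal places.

R = Σ_{i=2}^{5} C(5,i) p^i (1−p)^{5−i} with p = 0.821
C(5,2)·0.821^2·0.179^3 = 0.038659
C(5,3)·0.821^3·0.179^2 = 0.177311
C(5,4)·0.821^4·0.179^1 = 0.406626
C(5,5)·0.821^5·0.179^0 = 0.373006
Sum = 0.9956

0.9956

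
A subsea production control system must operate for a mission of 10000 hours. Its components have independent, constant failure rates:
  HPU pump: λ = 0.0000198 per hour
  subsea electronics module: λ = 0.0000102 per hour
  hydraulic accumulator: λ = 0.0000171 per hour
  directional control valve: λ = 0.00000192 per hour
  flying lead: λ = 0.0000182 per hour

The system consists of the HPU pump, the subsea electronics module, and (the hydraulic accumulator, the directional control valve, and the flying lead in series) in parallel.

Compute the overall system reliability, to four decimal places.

0.9946

R(HPU pump) = exp(−0.0000198 × 10000) = 0.820370
R(subsea electronics module) = exp(−0.0000102 × 10000) = 0.903030
R(hydraulic accumulator) = exp(−0.0000171 × 10000) = 0.842822
R(directional control valve) = exp(−0.00000192 × 10000) = 0.980983
R(flying lead) = exp(−0.0000182 × 10000) = 0.833601
Series (hydraulic accumulator, directional control valve, and flying lead): 0.842822 × 0.980983 × 0.833601 = 0.689216
Parallel (HPU pump, subsea electronics module, and [0.689216]): 1 − (1 − 0.820370)(1 − 0.903030)(1 − 0.689216) = 0.9946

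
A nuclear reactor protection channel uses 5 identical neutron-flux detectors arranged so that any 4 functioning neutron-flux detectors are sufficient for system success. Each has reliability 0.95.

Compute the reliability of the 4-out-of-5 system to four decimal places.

R = Σ_{i=4}^{5} C(5,i) p^i (1−p)^{5−i} with p = 0.95
C(5,4)·0.95^4·0.05^1 = 0.203627
C(5,5)·0.95^5·0.05^0 = 0.773781
Sum = 0.9774

0.9774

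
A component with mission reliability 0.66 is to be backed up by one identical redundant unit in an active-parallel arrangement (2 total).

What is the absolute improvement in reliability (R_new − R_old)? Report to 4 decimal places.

0.2244

R_before = 0.66
R_after = 1 − (1 − 0.66)^2 = 0.8844
ΔR = 0.8844 − 0.66 = 0.2244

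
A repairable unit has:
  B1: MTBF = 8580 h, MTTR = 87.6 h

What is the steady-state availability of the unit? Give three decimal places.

A(B1) = MTBF/(MTBF+MTTR) = 8580/(8580+87.6) = 0.990

0.990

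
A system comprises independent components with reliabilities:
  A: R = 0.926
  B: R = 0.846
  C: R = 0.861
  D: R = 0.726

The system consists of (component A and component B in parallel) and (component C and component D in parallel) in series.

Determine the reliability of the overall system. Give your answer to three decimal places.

Parallel (A and B): 1 − (1 − 0.92600)(1 − 0.84600) = 0.98860
Parallel (C and D): 1 − (1 − 0.86100)(1 − 0.72600) = 0.96191
Series ([0.98860] and [0.96191]): 0.98860 × 0.96191 = 0.951

0.951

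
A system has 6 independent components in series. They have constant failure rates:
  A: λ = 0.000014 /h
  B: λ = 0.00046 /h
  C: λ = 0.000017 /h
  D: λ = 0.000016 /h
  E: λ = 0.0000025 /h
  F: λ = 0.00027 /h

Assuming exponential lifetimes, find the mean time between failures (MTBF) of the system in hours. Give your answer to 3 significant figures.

1280

Series of exponential components: λ_sys = Σ λ_i
λ_sys = 0.000014 + 0.00046 + 0.000017 + 0.000016 + 0.0000025 + 0.00027 = 7.7950e-04 /h
MTBF = 1 / λ_sys = 1280 h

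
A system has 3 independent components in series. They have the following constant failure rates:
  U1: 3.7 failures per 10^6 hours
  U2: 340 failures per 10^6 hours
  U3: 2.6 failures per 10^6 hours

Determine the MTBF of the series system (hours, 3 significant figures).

2890

Series of exponential components: λ_sys = Σ λ_i
λ_sys = 0.0000037 + 0.00034 + 0.0000026 = 3.4630e-04 /h
MTBF = 1 / λ_sys = 2890 h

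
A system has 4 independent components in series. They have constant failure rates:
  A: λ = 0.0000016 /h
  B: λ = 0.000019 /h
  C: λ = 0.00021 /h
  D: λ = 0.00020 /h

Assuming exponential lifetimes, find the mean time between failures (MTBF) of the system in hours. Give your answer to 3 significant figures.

2320

Series of exponential components: λ_sys = Σ λ_i
λ_sys = 0.0000016 + 0.000019 + 0.00021 + 0.00020 = 4.3060e-04 /h
MTBF = 1 / λ_sys = 2320 h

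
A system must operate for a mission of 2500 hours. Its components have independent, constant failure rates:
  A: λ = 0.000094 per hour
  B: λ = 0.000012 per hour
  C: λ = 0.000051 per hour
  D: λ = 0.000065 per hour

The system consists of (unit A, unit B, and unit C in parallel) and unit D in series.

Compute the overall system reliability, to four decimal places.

0.8494

R(A) = exp(−0.000094 × 2500) = 0.790571
R(B) = exp(−0.000012 × 2500) = 0.970446
R(C) = exp(−0.000051 × 2500) = 0.880293
R(D) = exp(−0.000065 × 2500) = 0.850016
Parallel (A, B, and C): 1 − (1 − 0.790571)(1 − 0.970446)(1 − 0.880293) = 0.999259
Series ([0.999259] and D): 0.999259 × 0.850016 = 0.8494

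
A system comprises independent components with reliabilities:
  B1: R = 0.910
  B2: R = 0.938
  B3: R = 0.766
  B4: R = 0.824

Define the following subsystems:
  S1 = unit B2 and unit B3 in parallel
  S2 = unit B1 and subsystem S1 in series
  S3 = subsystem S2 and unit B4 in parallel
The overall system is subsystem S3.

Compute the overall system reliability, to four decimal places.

0.9818

Parallel (B2 and B3): 1 − (1 − 0.938000)(1 − 0.766000) = 0.985492
Series (B1 and [0.985492]): 0.910000 × 0.985492 = 0.896798
Parallel ([0.896798] and B4): 1 − (1 − 0.896798)(1 − 0.824000) = 0.9818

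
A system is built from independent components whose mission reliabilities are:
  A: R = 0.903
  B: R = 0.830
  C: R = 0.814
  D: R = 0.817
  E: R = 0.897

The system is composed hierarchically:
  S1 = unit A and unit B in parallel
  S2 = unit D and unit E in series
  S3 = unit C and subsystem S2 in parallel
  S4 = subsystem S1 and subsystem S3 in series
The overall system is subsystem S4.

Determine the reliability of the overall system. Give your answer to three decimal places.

Parallel (A and B): 1 − (1 − 0.90300)(1 − 0.83000) = 0.98351
Series (D and E): 0.81700 × 0.89700 = 0.73285
Parallel (C and [0.73285]): 1 − (1 − 0.81400)(1 − 0.73285) = 0.95031
Series ([0.98351] and [0.95031]): 0.98351 × 0.95031 = 0.935

0.935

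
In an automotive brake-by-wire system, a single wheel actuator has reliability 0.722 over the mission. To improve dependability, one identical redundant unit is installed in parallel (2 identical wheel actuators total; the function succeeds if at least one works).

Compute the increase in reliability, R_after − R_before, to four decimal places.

0.2007

R_before = 0.722
R_after = 1 − (1 − 0.722)^2 = 0.9227
ΔR = 0.9227 − 0.722 = 0.2007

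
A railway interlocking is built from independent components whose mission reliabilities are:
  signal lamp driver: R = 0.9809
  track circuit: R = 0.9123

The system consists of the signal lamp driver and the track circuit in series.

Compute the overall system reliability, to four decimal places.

Series (signal lamp driver and track circuit): 0.980900 × 0.912300 = 0.8949

0.8949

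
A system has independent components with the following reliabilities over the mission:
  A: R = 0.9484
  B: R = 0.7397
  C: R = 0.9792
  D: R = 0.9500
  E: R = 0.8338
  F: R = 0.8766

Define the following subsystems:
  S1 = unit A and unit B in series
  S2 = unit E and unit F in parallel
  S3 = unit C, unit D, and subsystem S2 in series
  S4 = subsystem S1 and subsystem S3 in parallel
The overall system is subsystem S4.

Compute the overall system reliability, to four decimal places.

0.9735

Series (A and B): 0.948400 × 0.739700 = 0.701531
Parallel (E and F): 1 − (1 − 0.833800)(1 − 0.876600) = 0.979491
Series (C, D, and [0.979491]): 0.979200 × 0.950000 × 0.979491 = 0.911162
Parallel ([0.701531] and [0.911162]): 1 − (1 − 0.701531)(1 − 0.911162) = 0.9735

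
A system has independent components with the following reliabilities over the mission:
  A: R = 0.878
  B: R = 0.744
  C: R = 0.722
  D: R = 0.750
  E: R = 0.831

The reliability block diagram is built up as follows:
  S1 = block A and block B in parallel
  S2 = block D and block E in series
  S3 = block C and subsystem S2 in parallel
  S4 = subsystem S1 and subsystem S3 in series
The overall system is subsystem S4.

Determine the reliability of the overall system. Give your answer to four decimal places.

0.8673

Parallel (A and B): 1 − (1 − 0.878000)(1 − 0.744000) = 0.968768
Series (D and E): 0.750000 × 0.831000 = 0.623250
Parallel (C and [0.623250]): 1 − (1 − 0.722000)(1 − 0.623250) = 0.895264
Series ([0.968768] and [0.895264]): 0.968768 × 0.895264 = 0.8673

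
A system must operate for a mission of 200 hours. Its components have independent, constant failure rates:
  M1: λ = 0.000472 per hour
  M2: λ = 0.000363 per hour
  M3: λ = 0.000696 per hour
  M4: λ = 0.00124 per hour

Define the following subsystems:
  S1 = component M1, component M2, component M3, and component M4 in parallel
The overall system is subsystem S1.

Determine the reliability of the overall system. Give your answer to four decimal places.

0.9998

R(M1) = exp(−0.000472 × 200) = 0.909919
R(M2) = exp(−0.000363 × 200) = 0.929973
R(M3) = exp(−0.000696 × 200) = 0.870054
R(M4) = exp(−0.00124 × 200) = 0.780360
Parallel (M1, M2, M3, and M4): 1 − (1 − 0.909919)(1 − 0.929973)(1 − 0.870054)(1 − 0.780360) = 0.9998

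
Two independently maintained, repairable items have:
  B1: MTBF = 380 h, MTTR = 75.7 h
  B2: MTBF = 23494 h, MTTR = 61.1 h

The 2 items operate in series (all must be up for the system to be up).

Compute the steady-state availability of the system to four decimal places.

A(B1) = MTBF/(MTBF+MTTR) = 380/(380+75.7) = 0.833882
A(B2) = MTBF/(MTBF+MTTR) = 23494/(23494+61.1) = 0.997406
Series availability: 0.833882 × 0.997406 = 0.8317

0.8317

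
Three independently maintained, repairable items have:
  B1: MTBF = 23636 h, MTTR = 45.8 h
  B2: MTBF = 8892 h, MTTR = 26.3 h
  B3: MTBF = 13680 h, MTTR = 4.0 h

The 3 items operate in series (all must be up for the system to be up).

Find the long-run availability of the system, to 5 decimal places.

0.99483

A(B1) = MTBF/(MTBF+MTTR) = 23636/(23636+45.8) = 0.998066
A(B2) = MTBF/(MTBF+MTTR) = 8892/(8892+26.3) = 0.997051
A(B3) = MTBF/(MTBF+MTTR) = 13680/(13680+4.0) = 0.999708
Series availability: 0.998066 × 0.997051 × 0.999708 = 0.99483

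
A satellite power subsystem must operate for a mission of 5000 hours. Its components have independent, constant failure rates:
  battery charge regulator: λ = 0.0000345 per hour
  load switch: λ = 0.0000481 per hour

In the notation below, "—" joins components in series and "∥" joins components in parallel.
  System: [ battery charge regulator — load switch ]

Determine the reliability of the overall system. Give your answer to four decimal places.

0.6617

R(battery charge regulator) = exp(−0.0000345 × 5000) = 0.841558
R(load switch) = exp(−0.0000481 × 5000) = 0.786235
Series (battery charge regulator and load switch): 0.841558 × 0.786235 = 0.6617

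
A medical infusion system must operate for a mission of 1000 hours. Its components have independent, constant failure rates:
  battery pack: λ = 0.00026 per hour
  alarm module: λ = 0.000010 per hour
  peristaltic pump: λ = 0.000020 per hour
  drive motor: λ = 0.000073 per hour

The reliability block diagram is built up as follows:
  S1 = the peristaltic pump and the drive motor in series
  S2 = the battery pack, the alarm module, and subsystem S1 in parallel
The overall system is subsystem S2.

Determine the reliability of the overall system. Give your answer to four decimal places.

R(battery pack) = exp(−0.00026 × 1000) = 0.771052
R(alarm module) = exp(−0.000010 × 1000) = 0.990050
R(peristaltic pump) = exp(−0.000020 × 1000) = 0.980199
R(drive motor) = exp(−0.000073 × 1000) = 0.929601
Series (peristaltic pump and drive motor): 0.980199 × 0.929601 = 0.911194
Parallel (battery pack, alarm module, and [0.911194]): 1 − (1 − 0.771052)(1 − 0.990050)(1 − 0.911194) = 0.9998

0.9998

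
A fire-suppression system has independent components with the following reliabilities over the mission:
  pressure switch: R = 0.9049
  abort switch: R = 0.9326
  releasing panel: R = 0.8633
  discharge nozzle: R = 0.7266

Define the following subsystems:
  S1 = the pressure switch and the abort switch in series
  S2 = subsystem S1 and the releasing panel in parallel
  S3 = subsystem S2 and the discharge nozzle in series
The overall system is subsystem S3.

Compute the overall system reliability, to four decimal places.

0.7111

Series (pressure switch and abort switch): 0.904900 × 0.932600 = 0.843910
Parallel ([0.843910] and releasing panel): 1 − (1 − 0.843910)(1 − 0.863300) = 0.978662
Series ([0.978662] and discharge nozzle): 0.978662 × 0.726600 = 0.7111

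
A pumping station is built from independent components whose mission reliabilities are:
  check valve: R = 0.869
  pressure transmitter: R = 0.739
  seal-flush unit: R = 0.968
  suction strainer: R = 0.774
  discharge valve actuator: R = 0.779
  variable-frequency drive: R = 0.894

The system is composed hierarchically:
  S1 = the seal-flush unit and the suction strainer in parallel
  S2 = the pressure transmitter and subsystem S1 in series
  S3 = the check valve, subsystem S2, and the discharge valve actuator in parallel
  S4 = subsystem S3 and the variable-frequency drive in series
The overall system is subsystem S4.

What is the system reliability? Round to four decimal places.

Parallel (seal-flush unit and suction strainer): 1 − (1 − 0.968000)(1 − 0.774000) = 0.992768
Series (pressure transmitter and [0.992768]): 0.739000 × 0.992768 = 0.733656
Parallel (check valve, [0.733656], and discharge valve actuator): 1 − (1 − 0.869000)(1 − 0.733656)(1 − 0.779000) = 0.992289
Series ([0.992289] and variable-frequency drive): 0.992289 × 0.894000 = 0.8871

0.8871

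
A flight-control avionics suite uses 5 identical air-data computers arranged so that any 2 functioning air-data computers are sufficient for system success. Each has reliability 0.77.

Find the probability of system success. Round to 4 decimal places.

0.9886

R = Σ_{i=2}^{5} C(5,i) p^i (1−p)^{5−i} with p = 0.77
C(5,2)·0.77^2·0.23^3 = 0.072138
C(5,3)·0.77^3·0.23^2 = 0.241506
C(5,4)·0.77^4·0.23^1 = 0.404260
C(5,5)·0.77^5·0.23^0 = 0.270678
Sum = 0.9886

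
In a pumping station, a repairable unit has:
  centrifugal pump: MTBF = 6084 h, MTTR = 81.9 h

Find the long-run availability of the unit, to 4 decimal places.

0.9867

A(centrifugal pump) = MTBF/(MTBF+MTTR) = 6084/(6084+81.9) = 0.9867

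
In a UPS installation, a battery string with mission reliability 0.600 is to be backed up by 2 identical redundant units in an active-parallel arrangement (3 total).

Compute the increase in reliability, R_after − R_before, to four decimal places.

R_before = 0.600
R_after = 1 − (1 − 0.600)^3 = 0.9360
ΔR = 0.9360 − 0.600 = 0.3360

0.3360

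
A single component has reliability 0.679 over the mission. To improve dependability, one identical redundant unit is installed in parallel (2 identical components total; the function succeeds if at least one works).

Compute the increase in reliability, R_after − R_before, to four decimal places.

R_before = 0.679
R_after = 1 − (1 − 0.679)^2 = 0.8970
ΔR = 0.8970 − 0.679 = 0.2180

0.2180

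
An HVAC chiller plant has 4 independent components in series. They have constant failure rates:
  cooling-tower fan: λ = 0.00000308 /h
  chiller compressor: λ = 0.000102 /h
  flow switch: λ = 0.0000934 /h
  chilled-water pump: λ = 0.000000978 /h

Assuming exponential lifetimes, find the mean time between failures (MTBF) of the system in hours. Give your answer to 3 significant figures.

5010

Series of exponential components: λ_sys = Σ λ_i
λ_sys = 0.00000308 + 0.000102 + 0.0000934 + 0.000000978 = 1.9946e-04 /h
MTBF = 1 / λ_sys = 5010 h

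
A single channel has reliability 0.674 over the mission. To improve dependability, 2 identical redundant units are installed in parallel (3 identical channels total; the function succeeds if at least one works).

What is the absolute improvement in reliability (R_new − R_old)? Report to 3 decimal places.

0.291

R_before = 0.674
R_after = 1 − (1 − 0.674)^3 = 0.965
ΔR = 0.965 − 0.674 = 0.291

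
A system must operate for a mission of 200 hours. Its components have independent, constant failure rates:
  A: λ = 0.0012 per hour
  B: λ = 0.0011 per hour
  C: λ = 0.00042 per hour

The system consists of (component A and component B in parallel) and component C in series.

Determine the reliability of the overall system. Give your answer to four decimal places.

0.8807

R(A) = exp(−0.0012 × 200) = 0.786628
R(B) = exp(−0.0011 × 200) = 0.802519
R(C) = exp(−0.00042 × 200) = 0.919431
Parallel (A and B): 1 − (1 − 0.786628)(1 − 0.802519) = 0.957863
Series ([0.957863] and C): 0.957863 × 0.919431 = 0.8807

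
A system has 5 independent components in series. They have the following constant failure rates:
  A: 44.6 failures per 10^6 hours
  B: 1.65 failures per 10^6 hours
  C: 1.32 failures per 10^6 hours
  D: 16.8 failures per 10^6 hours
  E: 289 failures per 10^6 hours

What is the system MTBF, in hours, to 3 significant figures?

2830

Series of exponential components: λ_sys = Σ λ_i
λ_sys = 0.0000446 + 0.00000165 + 0.00000132 + 0.0000168 + 0.000289 = 3.5337e-04 /h
MTBF = 1 / λ_sys = 2830 h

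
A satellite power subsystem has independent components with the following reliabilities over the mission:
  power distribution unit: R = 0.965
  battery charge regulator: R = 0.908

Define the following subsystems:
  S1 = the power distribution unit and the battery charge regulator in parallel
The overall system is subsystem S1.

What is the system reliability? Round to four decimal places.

0.9968

Parallel (power distribution unit and battery charge regulator): 1 − (1 − 0.965000)(1 − 0.908000) = 0.9968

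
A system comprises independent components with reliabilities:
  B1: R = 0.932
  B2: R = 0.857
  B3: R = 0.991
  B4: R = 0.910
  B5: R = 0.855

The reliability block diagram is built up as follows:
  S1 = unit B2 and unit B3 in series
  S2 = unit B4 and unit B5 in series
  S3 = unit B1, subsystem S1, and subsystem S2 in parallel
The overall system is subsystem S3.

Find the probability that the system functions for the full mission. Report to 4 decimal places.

0.9977

Series (B2 and B3): 0.857000 × 0.991000 = 0.849287
Series (B4 and B5): 0.910000 × 0.855000 = 0.778050
Parallel (B1, [0.849287], and [0.778050]): 1 − (1 − 0.932000)(1 − 0.849287)(1 − 0.778050) = 0.9977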